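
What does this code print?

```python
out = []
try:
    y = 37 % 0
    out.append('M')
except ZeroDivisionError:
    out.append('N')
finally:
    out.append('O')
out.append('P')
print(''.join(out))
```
NOP

finally always runs, even after exception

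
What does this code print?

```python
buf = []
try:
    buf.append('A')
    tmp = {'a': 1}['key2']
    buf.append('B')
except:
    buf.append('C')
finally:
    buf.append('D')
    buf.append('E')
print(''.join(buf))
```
ACDE

Code before exception runs, then except, then all of finally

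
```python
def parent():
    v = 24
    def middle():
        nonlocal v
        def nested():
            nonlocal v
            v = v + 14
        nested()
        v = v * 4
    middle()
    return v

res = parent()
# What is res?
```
152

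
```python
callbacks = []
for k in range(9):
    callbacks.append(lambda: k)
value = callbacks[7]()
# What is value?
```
8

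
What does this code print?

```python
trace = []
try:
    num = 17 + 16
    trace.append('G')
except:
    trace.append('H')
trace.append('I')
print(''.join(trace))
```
GI

No exception, try block completes normally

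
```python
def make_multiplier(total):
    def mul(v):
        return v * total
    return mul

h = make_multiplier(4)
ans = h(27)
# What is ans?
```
108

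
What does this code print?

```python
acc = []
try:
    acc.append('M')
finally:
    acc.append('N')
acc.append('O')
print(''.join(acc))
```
MNO

try/finally without except, no exception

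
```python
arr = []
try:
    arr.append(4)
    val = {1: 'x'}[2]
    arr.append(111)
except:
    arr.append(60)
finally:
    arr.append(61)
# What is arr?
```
[4, 60, 61]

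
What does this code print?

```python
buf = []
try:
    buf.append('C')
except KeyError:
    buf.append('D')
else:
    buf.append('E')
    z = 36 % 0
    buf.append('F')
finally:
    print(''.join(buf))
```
CE

Try succeeds, else appends 'E', ZeroDivisionError in else is uncaught, finally prints before exception propagates ('F' never appended)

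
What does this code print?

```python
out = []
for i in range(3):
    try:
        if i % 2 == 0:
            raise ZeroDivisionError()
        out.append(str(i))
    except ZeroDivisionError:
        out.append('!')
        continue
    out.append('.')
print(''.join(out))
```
!1.!

continue in except skips rest of loop body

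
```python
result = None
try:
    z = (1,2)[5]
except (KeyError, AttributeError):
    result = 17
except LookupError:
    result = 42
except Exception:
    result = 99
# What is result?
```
42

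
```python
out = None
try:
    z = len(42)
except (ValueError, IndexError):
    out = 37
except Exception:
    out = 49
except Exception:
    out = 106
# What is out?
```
49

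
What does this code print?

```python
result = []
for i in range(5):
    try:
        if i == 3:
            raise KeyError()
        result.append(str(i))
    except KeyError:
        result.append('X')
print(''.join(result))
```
012X4

Exception on i=3 caught, loop continues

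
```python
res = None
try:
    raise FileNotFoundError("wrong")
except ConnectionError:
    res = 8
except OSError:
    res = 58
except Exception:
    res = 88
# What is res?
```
58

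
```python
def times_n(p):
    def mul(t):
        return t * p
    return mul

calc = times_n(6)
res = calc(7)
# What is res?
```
42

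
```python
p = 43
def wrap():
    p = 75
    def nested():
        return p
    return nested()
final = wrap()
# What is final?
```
75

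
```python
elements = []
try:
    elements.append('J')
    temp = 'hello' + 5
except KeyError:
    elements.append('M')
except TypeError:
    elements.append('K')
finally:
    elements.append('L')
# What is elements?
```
['J', 'K', 'L']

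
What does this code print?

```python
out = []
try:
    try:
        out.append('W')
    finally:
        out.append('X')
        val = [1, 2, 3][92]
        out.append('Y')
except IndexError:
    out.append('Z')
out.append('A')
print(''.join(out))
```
WXZA

Exception in inner finally caught by outer except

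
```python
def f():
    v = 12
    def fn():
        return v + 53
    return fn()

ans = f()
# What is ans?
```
65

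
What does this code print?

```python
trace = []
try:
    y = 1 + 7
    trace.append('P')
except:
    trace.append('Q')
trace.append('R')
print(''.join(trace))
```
PR

No exception, try block completes normally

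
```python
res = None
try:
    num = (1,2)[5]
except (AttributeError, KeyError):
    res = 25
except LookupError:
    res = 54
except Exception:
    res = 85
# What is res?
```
54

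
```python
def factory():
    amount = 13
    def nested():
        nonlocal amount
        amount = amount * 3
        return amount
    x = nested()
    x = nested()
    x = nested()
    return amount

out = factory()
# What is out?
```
351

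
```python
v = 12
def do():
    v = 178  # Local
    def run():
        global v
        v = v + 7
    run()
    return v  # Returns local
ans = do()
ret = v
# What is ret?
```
19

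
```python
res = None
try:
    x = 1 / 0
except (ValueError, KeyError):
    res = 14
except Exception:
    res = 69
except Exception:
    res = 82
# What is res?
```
69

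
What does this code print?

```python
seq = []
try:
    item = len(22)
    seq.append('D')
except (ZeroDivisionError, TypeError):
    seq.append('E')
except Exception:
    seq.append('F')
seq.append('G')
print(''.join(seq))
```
EG

TypeError matches tuple containing it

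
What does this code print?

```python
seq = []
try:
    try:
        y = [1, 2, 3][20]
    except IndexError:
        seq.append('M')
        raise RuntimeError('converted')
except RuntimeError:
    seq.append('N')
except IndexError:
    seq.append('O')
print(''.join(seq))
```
MN

New RuntimeError raised, caught by outer RuntimeError handler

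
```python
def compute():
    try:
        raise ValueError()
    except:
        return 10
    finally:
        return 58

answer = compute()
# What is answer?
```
58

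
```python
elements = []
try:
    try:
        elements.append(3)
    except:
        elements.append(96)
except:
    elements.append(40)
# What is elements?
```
[3]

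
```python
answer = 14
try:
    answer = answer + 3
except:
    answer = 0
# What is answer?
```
17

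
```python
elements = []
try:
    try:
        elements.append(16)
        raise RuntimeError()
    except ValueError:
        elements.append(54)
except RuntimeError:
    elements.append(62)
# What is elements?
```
[16, 62]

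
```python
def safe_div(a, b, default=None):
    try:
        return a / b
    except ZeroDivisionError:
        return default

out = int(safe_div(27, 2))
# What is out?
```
13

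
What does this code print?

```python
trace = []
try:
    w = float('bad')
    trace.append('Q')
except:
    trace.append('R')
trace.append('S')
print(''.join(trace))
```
RS

Exception raised in try, caught by bare except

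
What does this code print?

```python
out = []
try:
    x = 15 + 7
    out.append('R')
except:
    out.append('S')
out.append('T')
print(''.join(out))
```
RT

No exception, try block completes normally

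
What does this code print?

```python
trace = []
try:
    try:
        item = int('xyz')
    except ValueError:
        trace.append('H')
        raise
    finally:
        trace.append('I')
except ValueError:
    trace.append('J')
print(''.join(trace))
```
HIJ

finally runs before re-raised exception propagates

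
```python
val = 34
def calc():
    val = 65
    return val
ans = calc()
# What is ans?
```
65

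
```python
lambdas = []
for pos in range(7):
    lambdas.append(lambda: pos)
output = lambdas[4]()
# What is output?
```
6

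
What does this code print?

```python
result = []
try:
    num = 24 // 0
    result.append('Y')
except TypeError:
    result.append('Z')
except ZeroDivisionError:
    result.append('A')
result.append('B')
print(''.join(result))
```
AB

ZeroDivisionError is caught by its specific handler, not TypeError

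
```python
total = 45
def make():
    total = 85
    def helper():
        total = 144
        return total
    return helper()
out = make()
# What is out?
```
144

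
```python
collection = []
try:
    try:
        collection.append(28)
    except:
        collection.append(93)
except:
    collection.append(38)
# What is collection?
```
[28]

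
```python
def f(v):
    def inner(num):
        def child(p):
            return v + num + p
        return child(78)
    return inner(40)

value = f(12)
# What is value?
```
130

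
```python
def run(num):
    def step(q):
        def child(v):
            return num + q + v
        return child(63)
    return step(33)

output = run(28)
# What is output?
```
124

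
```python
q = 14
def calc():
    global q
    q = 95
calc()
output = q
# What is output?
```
95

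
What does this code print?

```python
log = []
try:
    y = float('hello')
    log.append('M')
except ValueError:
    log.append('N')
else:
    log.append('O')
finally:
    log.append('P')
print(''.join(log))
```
NP

Exception: except runs, else skipped, finally runs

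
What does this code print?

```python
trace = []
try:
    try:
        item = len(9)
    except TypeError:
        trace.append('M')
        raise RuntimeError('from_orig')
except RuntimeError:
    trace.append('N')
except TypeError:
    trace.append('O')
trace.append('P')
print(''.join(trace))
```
MNP

RuntimeError raised and caught, original TypeError not re-raised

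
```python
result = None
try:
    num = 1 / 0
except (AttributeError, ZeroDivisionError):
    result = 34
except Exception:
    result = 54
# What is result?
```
34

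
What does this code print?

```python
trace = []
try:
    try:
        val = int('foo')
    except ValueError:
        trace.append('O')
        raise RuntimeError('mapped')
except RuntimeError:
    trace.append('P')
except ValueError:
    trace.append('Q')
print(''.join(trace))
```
OP

New RuntimeError raised, caught by outer RuntimeError handler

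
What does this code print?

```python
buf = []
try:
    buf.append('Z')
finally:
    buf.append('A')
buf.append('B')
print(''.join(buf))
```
ZAB

try/finally without except, no exception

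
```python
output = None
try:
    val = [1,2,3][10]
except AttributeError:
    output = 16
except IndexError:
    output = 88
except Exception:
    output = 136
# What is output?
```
88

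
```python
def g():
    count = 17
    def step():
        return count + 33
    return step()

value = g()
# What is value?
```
50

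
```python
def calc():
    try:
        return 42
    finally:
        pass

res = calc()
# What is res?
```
42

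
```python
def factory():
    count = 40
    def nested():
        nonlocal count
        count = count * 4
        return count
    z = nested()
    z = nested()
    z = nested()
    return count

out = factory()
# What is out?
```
2560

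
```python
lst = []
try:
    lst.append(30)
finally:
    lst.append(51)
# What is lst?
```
[30, 51]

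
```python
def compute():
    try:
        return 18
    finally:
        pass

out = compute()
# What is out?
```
18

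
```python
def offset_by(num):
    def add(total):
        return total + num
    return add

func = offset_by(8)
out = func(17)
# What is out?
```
25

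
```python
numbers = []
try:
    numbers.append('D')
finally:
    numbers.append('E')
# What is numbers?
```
['D', 'E']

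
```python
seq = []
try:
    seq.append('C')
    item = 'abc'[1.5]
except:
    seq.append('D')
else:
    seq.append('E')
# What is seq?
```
['C', 'D']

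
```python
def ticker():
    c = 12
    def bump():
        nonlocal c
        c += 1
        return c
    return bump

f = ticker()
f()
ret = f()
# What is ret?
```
14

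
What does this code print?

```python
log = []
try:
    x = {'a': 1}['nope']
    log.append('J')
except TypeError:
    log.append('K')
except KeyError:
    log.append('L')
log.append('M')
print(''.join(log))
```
LM

KeyError is caught by its specific handler, not TypeError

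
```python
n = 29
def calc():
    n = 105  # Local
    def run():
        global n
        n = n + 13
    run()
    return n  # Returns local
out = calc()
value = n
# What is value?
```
42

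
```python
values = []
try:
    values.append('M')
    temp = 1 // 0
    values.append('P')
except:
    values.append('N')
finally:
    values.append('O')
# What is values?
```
['M', 'N', 'O']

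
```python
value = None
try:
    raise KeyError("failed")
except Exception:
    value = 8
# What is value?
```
8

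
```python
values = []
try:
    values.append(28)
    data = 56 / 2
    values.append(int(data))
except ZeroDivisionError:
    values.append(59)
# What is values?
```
[28, 28]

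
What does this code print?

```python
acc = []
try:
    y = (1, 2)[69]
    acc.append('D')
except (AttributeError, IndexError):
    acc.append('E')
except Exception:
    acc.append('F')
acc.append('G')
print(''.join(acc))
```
EG

IndexError matches tuple containing it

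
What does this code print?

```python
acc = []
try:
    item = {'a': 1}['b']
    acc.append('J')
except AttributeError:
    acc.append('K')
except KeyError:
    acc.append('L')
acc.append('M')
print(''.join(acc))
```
LM

KeyError is caught by its specific handler, not AttributeError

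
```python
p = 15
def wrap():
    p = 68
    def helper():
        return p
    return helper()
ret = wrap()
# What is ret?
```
68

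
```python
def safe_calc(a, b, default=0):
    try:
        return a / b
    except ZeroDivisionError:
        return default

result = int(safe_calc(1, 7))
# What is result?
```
0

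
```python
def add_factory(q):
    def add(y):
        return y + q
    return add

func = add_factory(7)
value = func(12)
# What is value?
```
19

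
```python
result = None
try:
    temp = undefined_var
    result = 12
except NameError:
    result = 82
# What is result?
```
82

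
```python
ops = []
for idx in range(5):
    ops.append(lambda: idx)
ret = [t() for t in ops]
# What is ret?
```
[4, 4, 4, 4, 4]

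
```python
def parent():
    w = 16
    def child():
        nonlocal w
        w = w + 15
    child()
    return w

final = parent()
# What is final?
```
31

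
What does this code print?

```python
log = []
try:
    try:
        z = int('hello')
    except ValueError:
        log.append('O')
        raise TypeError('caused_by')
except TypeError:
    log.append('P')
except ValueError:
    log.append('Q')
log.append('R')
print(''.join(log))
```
OPR

TypeError raised and caught, original ValueError not re-raised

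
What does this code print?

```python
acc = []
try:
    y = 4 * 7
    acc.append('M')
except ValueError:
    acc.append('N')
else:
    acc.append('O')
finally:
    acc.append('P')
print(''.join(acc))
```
MOP

else runs before finally when no exception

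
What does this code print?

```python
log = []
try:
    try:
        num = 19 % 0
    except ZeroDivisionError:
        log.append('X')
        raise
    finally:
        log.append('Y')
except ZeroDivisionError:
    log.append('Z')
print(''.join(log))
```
XYZ

finally runs before re-raised exception propagates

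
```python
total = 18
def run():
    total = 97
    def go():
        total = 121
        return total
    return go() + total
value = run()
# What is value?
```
218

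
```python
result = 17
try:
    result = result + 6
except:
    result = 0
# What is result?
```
23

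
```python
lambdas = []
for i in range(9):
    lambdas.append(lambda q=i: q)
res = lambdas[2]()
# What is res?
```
2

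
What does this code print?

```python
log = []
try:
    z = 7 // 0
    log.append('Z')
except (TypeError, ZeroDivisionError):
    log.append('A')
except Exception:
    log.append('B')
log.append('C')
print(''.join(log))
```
AC

ZeroDivisionError matches tuple containing it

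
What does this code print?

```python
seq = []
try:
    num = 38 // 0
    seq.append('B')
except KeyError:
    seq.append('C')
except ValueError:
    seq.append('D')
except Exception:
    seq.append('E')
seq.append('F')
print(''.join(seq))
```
EF

ZeroDivisionError not specifically caught, falls to Exception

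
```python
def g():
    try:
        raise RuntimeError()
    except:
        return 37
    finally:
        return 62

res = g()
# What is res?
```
62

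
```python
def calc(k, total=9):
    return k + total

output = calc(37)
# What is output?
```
46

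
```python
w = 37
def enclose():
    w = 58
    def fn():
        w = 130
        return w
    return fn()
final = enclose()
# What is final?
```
130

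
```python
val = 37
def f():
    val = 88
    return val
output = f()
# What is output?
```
88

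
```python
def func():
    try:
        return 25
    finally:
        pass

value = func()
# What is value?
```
25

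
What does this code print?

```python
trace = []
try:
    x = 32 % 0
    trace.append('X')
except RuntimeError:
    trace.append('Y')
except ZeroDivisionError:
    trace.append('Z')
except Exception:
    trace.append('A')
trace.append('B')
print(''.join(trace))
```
ZB

ZeroDivisionError matches before generic Exception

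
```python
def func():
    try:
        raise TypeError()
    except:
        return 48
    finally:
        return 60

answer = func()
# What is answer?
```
60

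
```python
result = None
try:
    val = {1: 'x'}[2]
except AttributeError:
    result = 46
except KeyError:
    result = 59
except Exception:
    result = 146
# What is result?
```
59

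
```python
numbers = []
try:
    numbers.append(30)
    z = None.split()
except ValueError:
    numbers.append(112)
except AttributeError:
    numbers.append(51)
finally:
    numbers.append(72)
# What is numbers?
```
[30, 51, 72]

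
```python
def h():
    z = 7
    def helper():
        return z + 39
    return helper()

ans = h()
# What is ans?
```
46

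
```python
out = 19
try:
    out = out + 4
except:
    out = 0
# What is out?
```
23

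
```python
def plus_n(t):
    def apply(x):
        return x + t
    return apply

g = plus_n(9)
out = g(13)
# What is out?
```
22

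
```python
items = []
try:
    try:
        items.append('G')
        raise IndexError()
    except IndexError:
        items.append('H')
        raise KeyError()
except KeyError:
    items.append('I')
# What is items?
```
['G', 'H', 'I']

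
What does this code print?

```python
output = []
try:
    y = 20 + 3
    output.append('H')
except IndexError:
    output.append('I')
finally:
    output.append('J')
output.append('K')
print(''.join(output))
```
HJK

finally runs after normal execution too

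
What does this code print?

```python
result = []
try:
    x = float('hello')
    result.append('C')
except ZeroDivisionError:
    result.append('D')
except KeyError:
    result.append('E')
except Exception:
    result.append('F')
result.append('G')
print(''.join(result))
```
FG

ValueError not specifically caught, falls to Exception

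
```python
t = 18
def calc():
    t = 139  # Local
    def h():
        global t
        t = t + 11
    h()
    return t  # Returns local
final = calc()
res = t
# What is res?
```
29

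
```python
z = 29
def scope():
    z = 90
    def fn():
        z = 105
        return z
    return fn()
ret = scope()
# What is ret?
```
105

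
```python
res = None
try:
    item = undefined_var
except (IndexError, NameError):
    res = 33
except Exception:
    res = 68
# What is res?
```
33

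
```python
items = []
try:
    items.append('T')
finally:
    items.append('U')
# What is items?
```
['T', 'U']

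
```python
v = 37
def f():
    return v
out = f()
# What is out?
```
37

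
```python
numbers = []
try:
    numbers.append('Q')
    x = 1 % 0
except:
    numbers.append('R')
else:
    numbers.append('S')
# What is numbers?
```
['Q', 'R']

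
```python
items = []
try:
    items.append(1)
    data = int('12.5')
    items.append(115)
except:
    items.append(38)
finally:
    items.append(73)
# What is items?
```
[1, 38, 73]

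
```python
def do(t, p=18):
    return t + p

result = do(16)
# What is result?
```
34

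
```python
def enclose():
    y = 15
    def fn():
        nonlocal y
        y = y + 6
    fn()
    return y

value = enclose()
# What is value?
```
21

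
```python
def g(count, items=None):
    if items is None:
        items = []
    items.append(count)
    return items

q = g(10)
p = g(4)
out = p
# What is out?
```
[4]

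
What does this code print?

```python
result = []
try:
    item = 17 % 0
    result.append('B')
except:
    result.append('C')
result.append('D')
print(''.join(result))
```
CD

Exception raised in try, caught by bare except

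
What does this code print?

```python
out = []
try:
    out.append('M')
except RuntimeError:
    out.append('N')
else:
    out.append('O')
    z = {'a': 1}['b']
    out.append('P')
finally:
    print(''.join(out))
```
MO

Try succeeds, else appends 'O', KeyError in else is uncaught, finally prints before exception propagates ('P' never appended)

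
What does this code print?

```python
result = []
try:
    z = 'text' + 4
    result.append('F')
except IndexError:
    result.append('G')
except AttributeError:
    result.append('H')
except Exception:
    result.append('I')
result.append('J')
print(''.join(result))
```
IJ

TypeError not specifically caught, falls to Exception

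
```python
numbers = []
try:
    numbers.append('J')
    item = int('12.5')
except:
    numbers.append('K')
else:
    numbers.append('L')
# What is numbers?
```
['J', 'K']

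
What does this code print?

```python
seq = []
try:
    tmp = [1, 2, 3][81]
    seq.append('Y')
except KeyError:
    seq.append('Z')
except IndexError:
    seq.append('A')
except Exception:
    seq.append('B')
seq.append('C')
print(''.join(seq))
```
AC

IndexError matches before generic Exception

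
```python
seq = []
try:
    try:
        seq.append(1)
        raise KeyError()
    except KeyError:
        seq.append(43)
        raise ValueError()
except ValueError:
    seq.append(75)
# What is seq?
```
[1, 43, 75]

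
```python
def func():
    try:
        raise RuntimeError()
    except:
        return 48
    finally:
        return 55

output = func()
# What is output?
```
55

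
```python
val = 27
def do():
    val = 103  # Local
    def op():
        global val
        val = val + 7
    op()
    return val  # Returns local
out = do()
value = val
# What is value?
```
34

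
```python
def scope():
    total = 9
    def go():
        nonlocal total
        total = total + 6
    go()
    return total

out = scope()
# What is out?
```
15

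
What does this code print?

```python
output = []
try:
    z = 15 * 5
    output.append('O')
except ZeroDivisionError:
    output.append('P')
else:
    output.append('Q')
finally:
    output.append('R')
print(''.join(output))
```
OQR

else runs before finally when no exception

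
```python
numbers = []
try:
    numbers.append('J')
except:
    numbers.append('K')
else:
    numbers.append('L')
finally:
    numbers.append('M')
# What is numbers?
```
['J', 'L', 'M']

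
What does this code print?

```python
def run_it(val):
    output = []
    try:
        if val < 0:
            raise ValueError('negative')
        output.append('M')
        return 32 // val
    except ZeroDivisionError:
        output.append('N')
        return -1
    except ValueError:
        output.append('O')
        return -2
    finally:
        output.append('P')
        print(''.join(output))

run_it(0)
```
MNP

val=0 causes ZeroDivisionError, caught, finally prints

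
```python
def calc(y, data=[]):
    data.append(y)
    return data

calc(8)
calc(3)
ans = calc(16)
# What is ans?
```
[8, 3, 16]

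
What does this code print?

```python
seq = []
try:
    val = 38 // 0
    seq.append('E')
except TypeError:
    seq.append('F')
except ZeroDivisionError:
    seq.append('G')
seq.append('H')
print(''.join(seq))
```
GH

ZeroDivisionError is caught by its specific handler, not TypeError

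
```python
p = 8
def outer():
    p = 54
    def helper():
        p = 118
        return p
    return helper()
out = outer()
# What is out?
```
118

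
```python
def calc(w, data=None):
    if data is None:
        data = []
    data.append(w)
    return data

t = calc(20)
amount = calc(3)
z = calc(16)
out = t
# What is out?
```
[20]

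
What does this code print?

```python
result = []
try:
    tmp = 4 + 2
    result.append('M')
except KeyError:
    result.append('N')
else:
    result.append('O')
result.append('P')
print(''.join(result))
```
MOP

else block runs when no exception occurs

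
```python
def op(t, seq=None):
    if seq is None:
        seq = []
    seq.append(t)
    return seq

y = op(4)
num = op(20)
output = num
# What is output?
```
[20]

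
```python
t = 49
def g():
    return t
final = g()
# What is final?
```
49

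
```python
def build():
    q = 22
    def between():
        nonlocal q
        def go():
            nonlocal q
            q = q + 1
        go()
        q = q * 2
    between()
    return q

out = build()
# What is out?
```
46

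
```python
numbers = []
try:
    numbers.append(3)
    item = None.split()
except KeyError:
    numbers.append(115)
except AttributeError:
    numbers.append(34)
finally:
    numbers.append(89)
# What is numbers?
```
[3, 34, 89]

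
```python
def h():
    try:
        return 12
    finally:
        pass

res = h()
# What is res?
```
12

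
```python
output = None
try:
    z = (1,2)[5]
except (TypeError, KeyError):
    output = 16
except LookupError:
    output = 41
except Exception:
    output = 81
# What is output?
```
41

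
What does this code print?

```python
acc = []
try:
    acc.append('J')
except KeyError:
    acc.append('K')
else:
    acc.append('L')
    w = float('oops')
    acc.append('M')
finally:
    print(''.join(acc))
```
JL

Try succeeds, else appends 'L', ValueError in else is uncaught, finally prints before exception propagates ('M' never appended)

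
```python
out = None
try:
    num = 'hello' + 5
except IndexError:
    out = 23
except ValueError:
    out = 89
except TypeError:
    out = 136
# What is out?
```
136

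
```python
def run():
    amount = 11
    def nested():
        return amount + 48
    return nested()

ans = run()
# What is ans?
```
59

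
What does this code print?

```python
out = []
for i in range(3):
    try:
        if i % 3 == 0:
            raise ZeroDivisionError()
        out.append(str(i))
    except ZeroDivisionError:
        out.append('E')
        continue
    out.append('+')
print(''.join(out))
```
E1+2+

continue in except skips rest of loop body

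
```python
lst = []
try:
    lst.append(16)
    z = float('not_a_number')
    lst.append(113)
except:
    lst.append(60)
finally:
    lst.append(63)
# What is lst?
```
[16, 60, 63]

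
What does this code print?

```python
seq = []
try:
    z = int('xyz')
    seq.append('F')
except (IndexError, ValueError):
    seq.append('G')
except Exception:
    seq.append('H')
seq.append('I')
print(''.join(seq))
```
GI

ValueError matches tuple containing it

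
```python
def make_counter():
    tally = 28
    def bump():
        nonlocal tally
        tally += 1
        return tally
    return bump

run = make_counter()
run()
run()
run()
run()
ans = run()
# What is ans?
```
33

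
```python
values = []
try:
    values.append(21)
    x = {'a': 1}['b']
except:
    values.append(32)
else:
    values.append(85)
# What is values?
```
[21, 32]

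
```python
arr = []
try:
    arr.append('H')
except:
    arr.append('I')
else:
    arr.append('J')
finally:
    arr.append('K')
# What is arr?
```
['H', 'J', 'K']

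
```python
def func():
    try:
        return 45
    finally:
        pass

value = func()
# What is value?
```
45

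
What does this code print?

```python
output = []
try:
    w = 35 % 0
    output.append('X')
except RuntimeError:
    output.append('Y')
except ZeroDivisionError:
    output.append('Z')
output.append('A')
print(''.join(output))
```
ZA

ZeroDivisionError is caught by its specific handler, not RuntimeError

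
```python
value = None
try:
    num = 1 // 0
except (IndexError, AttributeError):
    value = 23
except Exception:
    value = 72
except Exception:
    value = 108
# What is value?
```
72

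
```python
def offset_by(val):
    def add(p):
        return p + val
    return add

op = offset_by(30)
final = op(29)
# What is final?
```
59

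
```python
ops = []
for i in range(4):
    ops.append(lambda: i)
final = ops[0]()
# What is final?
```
3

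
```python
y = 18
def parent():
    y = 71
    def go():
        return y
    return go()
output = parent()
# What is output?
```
71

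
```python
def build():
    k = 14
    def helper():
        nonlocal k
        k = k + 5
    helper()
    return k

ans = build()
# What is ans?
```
19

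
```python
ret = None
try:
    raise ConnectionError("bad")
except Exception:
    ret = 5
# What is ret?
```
5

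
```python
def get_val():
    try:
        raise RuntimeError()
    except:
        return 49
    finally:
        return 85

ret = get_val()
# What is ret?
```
85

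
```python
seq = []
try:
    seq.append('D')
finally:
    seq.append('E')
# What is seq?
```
['D', 'E']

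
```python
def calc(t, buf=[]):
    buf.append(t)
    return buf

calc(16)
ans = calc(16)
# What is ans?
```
[16, 16]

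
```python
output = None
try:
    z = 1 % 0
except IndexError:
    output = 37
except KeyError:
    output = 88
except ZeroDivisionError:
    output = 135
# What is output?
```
135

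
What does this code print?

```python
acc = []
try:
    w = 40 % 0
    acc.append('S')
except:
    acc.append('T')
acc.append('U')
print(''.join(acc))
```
TU

Exception raised in try, caught by bare except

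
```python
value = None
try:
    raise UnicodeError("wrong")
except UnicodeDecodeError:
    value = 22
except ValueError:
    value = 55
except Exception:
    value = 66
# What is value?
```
55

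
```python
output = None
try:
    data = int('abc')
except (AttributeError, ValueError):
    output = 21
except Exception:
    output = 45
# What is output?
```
21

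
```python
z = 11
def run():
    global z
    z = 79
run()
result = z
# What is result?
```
79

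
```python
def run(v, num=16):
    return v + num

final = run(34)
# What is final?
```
50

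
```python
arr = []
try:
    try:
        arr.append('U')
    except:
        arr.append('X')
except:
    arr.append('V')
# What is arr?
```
['U']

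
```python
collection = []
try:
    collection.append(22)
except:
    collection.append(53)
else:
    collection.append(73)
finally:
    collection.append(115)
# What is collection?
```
[22, 73, 115]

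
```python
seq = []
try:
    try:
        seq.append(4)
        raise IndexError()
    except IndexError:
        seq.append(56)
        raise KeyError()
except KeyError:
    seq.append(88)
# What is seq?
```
[4, 56, 88]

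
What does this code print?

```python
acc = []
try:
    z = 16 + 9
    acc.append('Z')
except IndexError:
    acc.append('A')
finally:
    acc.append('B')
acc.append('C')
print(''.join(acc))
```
ZBC

finally runs after normal execution too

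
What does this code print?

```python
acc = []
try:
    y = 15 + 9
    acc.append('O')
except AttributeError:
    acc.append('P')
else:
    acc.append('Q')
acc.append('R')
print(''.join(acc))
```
OQR

else block runs when no exception occurs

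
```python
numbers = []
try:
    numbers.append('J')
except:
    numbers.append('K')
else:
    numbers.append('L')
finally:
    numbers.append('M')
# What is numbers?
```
['J', 'L', 'M']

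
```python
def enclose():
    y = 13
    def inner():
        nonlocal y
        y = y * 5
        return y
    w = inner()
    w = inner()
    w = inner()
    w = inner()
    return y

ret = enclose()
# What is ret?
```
8125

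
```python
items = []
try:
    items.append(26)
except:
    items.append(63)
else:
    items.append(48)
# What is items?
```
[26, 48]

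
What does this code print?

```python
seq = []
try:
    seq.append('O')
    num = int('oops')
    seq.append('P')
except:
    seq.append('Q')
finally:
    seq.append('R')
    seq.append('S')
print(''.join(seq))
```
OQRS

Code before exception runs, then except, then all of finally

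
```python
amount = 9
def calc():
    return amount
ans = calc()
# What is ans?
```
9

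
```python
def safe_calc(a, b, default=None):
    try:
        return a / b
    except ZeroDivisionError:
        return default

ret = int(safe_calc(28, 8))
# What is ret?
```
3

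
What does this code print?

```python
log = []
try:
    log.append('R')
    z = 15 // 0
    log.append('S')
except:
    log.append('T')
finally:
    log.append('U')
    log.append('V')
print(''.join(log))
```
RTUV

Code before exception runs, then except, then all of finally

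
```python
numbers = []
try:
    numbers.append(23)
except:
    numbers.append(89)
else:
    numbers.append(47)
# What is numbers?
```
[23, 47]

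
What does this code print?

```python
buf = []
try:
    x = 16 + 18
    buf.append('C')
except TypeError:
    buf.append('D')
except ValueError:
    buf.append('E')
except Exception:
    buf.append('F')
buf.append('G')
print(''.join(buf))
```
CG

No exception, try block completes normally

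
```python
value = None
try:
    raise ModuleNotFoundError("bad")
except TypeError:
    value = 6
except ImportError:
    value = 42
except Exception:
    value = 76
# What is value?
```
42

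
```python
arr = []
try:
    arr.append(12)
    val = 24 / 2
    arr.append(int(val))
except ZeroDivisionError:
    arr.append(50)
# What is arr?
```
[12, 12]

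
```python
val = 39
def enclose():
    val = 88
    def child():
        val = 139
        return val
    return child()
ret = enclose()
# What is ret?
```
139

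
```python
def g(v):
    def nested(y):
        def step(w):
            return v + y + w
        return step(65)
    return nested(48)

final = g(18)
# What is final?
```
131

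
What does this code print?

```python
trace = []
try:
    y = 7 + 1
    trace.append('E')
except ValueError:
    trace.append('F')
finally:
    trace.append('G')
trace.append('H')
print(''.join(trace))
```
EGH

finally runs after normal execution too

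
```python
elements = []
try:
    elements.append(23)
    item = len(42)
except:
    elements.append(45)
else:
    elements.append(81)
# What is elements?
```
[23, 45]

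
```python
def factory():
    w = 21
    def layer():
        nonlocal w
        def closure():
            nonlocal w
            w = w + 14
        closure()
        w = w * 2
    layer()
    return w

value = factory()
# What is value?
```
70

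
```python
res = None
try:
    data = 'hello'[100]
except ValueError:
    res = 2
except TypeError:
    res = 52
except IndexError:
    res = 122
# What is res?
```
122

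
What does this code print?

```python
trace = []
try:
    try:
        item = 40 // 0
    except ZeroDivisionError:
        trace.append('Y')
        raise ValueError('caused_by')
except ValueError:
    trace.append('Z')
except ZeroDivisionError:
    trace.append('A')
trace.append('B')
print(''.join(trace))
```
YZB

ValueError raised and caught, original ZeroDivisionError not re-raised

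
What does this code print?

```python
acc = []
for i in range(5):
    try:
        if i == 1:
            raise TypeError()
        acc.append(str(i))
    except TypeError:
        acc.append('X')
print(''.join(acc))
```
0X234

Exception on i=1 caught, loop continues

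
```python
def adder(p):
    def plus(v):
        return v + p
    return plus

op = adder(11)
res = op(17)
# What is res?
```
28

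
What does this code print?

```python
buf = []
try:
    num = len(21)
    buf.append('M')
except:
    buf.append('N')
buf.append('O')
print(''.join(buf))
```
NO

Exception raised in try, caught by bare except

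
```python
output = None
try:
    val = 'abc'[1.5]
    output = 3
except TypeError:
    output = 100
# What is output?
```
100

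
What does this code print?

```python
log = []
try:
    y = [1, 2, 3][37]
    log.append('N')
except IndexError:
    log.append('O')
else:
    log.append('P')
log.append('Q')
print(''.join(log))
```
OQ

else block skipped when exception is caught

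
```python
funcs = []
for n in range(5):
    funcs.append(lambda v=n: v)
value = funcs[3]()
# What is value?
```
3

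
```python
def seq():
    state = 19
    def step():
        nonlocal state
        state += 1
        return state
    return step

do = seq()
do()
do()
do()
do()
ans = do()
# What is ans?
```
24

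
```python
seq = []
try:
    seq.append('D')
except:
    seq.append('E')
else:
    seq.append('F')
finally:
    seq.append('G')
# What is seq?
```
['D', 'F', 'G']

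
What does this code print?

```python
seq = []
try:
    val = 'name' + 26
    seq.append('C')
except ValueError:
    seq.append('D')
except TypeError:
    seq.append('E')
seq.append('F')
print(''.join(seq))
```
EF

TypeError is caught by its specific handler, not ValueError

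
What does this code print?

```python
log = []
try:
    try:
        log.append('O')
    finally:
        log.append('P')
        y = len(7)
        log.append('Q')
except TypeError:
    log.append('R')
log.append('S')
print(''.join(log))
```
OPRS

Exception in inner finally caught by outer except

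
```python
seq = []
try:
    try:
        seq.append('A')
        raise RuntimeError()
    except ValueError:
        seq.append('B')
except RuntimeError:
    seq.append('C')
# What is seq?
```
['A', 'C']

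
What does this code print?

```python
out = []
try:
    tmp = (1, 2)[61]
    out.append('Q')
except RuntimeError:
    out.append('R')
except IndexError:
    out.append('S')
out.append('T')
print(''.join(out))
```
ST

IndexError is caught by its specific handler, not RuntimeError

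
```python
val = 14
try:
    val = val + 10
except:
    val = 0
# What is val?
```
24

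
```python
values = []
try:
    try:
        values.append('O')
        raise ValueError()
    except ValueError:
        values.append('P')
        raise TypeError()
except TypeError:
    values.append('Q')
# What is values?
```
['O', 'P', 'Q']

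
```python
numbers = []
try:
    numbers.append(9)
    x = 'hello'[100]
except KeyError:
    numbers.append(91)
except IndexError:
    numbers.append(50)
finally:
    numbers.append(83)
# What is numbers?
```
[9, 50, 83]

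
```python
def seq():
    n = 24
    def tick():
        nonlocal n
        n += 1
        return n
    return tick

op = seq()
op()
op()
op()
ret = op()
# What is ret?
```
28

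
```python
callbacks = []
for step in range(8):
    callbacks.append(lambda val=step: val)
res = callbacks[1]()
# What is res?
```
1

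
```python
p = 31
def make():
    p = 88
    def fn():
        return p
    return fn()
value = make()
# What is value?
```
88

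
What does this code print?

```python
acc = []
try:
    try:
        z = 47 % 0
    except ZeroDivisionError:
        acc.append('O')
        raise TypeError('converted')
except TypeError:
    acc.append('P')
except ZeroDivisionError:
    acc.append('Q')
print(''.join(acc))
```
OP

New TypeError raised, caught by outer TypeError handler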